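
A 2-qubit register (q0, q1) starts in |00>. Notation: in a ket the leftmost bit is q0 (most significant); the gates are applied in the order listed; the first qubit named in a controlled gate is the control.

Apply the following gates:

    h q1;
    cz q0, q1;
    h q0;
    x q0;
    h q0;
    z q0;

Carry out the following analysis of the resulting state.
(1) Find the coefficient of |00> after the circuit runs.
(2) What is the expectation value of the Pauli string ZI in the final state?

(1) The amplitude on |00> is sqrt(2)/2. Key observation: gates 3-6 undo each other exactly, leaving only the rest of the circuit to track.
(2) The observable ZI averages to 1.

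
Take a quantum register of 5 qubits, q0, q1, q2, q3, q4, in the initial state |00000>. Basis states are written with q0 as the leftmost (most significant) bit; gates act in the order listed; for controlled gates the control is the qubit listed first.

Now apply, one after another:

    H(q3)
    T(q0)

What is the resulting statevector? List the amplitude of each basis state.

After the circuit, the state carries amplitude sqrt(2)/2 on |00000>, sqrt(2)/2 on |00010>, and 0 on every other basis state.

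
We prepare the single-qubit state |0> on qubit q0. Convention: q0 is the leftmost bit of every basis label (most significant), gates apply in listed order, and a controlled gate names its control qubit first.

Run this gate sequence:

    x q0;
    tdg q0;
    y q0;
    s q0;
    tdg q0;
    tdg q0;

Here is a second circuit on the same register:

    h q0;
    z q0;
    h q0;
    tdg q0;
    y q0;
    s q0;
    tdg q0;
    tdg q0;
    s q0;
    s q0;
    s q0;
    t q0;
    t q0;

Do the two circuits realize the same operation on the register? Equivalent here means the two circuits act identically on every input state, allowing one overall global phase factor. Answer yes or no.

Yes — the two circuits implement the same unitary up to a global phase.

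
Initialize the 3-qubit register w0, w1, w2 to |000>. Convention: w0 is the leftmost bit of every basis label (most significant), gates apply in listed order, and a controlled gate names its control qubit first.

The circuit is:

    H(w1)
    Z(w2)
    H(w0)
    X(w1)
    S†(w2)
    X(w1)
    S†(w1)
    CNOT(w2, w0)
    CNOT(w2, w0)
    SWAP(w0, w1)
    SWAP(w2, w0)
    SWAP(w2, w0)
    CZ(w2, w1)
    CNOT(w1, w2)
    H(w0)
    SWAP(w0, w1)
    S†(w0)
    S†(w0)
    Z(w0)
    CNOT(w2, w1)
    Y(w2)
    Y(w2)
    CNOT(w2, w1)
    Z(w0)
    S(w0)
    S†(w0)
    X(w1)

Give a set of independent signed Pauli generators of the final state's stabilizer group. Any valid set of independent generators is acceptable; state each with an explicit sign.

One valid set of independent stabilizer generators is -XIX, -IYI, +ZIZ (any independent generating set of the same group is equally correct).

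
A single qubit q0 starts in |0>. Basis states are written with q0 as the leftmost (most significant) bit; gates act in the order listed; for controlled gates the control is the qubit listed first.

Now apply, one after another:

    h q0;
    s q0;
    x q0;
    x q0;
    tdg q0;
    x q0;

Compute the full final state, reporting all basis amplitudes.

The final amplitudes are sqrt(2)*exp(I*pi/4)/2 on |0>, sqrt(2)/2 on |1>.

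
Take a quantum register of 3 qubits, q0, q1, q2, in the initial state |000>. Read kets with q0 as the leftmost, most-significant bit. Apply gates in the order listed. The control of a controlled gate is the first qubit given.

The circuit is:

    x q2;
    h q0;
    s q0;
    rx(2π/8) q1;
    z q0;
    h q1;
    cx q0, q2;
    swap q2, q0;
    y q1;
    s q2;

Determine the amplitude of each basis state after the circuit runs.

The final amplitudes are 0 on |000>, sqrt(2 - sqrt(2))/4 - I*sqrt(sqrt(2) + 2)/4 on |001>, 0 on |010>, sqrt(2 - sqrt(2))/4 + I*sqrt(sqrt(2) + 2)/4 on |011>, sqrt(2 - sqrt(2))/4 - I*sqrt(sqrt(2) + 2)/4 on |100>, 0 on |101>, sqrt(2 - sqrt(2))/4 + I*sqrt(sqrt(2) + 2)/4 on |110>, 0 on |111>.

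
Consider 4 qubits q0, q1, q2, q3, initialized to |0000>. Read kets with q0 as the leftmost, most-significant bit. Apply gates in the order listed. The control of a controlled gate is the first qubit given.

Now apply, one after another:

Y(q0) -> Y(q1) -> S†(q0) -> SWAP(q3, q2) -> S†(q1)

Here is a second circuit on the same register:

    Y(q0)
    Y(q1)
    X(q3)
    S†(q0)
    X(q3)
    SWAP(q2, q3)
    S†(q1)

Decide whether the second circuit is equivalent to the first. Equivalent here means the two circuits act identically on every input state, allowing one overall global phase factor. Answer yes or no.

Yes — the two circuits implement the same unitary up to a global phase.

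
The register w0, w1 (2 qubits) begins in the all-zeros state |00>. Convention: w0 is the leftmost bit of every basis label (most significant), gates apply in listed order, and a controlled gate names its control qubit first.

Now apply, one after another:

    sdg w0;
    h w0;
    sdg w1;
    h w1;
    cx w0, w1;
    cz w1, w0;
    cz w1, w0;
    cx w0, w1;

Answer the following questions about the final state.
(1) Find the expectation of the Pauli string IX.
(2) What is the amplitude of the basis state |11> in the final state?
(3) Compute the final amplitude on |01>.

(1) In the final state, IX has expectation 1. Key observation: the block from step 5 through step 8 cancels to the identity and can be dropped.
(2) The amplitude on |11> is 1/2.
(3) The amplitude on |01> is 1/2.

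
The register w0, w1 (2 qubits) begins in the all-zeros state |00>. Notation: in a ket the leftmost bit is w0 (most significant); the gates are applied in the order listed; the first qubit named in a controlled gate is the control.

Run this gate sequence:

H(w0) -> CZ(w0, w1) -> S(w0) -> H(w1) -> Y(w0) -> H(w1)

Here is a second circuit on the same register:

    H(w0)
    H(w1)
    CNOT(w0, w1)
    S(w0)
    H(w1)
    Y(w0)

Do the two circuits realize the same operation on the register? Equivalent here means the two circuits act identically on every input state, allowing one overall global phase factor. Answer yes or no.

Yes: on every input state the two circuits agree up to one overall phase factor.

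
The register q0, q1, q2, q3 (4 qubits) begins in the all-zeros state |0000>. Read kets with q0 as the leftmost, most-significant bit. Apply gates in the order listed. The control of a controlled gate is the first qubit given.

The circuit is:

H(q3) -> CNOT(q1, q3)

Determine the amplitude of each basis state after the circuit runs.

After the circuit, the state carries amplitude sqrt(2)/2 on |0000>, sqrt(2)/2 on |0001>, and 0 on every other basis state.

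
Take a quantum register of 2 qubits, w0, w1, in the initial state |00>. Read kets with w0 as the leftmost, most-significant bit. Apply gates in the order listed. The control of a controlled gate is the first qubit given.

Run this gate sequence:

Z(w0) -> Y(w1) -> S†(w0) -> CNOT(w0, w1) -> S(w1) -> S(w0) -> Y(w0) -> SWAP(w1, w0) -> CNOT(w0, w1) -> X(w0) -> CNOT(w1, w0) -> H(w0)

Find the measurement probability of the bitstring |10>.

A full measurement returns |10> with probability 1/2.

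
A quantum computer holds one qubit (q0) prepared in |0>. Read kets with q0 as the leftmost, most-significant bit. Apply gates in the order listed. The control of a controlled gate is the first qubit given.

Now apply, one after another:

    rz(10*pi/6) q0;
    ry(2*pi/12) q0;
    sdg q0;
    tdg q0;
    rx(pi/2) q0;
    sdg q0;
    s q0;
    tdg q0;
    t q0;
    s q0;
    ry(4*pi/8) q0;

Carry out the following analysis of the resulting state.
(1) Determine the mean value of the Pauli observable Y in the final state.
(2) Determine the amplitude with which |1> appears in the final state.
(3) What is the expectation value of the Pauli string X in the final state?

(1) The observable Y averages to -sqrt(2)/4.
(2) |1> carries amplitude (-sqrt(6) - sqrt(2))*exp(I*pi/6)/4 in the final state.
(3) In the final state, X has expectation -sqrt(2)/4.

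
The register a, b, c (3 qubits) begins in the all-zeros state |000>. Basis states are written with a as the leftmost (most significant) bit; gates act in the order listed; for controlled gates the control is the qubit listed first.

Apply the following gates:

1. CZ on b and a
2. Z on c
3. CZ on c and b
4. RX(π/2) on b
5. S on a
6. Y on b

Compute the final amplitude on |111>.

The final state's coefficient on |111> equals 0.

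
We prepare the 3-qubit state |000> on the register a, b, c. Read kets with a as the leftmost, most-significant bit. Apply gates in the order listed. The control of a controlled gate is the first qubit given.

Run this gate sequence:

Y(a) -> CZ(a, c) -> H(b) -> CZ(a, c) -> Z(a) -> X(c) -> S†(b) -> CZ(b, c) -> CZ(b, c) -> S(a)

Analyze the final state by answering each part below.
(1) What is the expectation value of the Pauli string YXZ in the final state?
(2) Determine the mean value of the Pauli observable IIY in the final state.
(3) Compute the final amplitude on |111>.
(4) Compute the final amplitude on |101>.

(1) The expectation value of YXZ is 0.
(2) The expectation value of IIY is 0.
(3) The final state's coefficient on |111> equals -sqrt(2)*I/2.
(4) The final state's coefficient on |101> equals sqrt(2)/2.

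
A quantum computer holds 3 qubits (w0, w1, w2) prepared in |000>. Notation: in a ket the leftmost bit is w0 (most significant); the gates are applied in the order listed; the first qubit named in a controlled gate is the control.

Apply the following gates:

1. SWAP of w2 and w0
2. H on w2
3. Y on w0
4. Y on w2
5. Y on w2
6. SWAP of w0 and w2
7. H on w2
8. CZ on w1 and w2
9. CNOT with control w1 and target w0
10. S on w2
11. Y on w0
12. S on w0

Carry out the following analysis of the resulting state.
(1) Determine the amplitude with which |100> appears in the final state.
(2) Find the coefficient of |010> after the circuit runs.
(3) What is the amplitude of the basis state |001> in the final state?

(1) The final state's coefficient on |100> equals -I/2.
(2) The amplitude on |010> is 0.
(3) |001> carries amplitude -I/2 in the final state.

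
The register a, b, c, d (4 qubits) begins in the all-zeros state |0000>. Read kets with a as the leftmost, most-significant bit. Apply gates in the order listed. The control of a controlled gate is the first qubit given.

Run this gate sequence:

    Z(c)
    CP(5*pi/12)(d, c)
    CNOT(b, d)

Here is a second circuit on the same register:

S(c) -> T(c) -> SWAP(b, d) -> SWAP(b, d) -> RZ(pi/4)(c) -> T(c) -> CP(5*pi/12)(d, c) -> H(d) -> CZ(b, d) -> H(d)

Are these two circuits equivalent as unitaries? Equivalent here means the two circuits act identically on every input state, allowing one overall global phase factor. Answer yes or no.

No — the two circuits implement different unitaries, even allowing a global phase.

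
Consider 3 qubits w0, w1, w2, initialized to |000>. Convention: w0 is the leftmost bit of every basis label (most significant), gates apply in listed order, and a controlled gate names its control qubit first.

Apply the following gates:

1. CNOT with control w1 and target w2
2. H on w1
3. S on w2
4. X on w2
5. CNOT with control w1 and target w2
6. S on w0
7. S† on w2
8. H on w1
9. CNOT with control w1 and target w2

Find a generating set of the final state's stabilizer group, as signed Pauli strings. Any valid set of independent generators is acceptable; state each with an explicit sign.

The stabilizer group can be generated by -IYI, -IIY, +ZII, among other valid generating sets.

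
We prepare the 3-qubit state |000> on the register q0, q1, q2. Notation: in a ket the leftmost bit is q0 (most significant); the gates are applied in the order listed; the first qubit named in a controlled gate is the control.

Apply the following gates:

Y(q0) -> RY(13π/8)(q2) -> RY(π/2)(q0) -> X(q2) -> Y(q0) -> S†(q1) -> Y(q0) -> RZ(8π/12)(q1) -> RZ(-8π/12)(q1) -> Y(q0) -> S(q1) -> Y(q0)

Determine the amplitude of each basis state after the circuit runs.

The final amplitudes are -sqrt(2)*I*sin(3*pi/16)/2 on |000>, sqrt(2)*I*cos(3*pi/16)/2 on |001>, 0 on |010>, 0 on |011>, sqrt(2)*I*sin(3*pi/16)/2 on |100>, -sqrt(2)*I*cos(3*pi/16)/2 on |101>, 0 on |110>, 0 on |111>. Key observation: the block from step 5 through step 12 cancels to the identity and can be dropped.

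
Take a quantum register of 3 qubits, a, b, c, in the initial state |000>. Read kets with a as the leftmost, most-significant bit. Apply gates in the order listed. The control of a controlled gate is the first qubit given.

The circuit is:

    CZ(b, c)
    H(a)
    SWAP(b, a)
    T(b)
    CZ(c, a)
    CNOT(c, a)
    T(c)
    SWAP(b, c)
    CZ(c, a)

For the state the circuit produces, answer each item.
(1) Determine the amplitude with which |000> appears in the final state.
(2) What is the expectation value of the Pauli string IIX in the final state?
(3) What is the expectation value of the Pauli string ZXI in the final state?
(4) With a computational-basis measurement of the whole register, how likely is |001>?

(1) |000> carries amplitude sqrt(2)/2 in the final state.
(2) The observable IIX averages to sqrt(2)/2.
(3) The expectation value of ZXI is 0.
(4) A full measurement returns |001> with probability 1/2.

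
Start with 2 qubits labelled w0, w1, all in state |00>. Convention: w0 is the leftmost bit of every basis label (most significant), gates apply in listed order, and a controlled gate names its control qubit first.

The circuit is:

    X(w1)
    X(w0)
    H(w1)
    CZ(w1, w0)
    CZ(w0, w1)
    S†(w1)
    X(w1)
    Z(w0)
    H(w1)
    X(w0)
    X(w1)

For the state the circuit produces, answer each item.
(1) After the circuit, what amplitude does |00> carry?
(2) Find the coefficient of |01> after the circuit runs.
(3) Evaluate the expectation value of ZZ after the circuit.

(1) The final state's coefficient on |00> equals 1/2 - I/2.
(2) The final state's coefficient on |01> equals -1/2 - I/2.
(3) The observable ZZ averages to 0.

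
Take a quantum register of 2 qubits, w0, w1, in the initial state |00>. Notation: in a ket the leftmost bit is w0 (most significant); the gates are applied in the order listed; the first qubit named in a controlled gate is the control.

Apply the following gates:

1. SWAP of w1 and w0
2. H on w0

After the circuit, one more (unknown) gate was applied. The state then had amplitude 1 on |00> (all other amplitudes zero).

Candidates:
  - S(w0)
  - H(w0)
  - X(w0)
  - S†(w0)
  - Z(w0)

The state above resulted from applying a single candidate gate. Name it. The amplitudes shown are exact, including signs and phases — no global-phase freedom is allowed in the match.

It was H(w0) that produced the state shown.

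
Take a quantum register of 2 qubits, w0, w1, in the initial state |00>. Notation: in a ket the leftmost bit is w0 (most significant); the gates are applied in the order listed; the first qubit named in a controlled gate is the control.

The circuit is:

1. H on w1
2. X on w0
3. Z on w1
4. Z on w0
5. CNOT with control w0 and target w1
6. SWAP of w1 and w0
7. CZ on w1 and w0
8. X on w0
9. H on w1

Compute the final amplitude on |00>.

The final state's coefficient on |00> equals 1/2.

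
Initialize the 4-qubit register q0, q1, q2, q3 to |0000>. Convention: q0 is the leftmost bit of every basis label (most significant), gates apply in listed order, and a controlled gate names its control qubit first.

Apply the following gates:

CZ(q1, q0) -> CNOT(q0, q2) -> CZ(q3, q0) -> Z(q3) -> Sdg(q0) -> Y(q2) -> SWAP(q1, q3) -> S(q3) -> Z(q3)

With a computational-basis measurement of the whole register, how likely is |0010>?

A full measurement returns |0010> with probability 1.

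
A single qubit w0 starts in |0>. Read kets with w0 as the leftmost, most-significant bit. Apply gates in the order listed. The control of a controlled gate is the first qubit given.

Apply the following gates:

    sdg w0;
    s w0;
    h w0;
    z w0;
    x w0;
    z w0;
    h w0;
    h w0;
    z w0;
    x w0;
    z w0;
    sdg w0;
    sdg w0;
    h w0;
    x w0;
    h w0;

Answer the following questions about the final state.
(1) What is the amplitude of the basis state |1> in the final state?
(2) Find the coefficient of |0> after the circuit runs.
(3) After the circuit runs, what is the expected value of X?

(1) |1> carries amplitude sqrt(2)/2 in the final state.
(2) The amplitude on |0> is sqrt(2)/2.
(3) In the final state, X has expectation 1.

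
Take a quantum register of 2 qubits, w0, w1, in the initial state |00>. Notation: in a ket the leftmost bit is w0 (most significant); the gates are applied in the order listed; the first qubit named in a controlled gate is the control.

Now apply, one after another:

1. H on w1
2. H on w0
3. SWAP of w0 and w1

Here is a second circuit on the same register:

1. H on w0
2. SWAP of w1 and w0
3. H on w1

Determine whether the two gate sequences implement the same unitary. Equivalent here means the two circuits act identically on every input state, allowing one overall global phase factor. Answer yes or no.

No — the two circuits implement different unitaries, even allowing a global phase.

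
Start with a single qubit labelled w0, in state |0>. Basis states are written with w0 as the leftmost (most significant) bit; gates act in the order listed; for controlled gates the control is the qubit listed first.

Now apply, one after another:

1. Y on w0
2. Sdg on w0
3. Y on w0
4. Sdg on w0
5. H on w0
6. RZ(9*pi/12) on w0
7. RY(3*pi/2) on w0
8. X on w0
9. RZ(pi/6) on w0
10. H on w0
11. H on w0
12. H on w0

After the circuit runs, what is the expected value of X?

The expectation value of X is sqrt(2)/2. Key observation: the block from step 11 through step 12 cancels to the identity and can be dropped.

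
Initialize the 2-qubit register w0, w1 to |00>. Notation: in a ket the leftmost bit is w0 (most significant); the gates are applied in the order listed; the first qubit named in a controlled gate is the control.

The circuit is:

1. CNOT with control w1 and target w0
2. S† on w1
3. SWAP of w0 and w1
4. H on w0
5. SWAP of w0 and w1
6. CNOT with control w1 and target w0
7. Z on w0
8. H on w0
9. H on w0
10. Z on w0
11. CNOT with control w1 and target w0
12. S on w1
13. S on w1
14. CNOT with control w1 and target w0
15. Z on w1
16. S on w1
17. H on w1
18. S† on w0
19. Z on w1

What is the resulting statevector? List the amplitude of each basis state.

The resulting statevector has amplitude 1/2 on |00>, -1/2 on |01>, 1/2 on |10>, 1/2 on |11>.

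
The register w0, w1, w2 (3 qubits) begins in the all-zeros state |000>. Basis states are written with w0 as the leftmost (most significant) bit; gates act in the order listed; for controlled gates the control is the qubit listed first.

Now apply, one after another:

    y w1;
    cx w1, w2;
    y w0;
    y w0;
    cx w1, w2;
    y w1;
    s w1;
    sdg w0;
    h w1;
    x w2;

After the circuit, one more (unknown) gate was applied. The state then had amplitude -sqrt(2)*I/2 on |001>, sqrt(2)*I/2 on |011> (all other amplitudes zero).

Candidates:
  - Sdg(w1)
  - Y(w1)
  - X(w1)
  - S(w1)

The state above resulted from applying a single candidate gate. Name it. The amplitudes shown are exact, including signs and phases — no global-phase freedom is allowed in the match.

The unique candidate consistent with the amplitudes is Y(w1). Key observation: steps 1-6 multiply out to the identity, so the circuit reduces to the remaining gates.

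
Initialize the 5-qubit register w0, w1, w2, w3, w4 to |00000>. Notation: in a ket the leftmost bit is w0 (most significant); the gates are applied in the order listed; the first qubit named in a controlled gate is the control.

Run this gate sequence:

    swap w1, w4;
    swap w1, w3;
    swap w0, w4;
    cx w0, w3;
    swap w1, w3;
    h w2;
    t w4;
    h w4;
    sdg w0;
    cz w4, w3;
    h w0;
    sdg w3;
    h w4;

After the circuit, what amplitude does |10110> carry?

|10110> carries amplitude 0 in the final state.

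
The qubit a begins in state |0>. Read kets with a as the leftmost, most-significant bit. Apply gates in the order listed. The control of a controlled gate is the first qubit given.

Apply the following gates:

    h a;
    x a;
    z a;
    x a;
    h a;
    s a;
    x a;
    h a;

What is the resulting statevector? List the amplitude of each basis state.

After the circuit, the state carries amplitude -sqrt(2)*I/2 on |0>, -sqrt(2)*I/2 on |1>.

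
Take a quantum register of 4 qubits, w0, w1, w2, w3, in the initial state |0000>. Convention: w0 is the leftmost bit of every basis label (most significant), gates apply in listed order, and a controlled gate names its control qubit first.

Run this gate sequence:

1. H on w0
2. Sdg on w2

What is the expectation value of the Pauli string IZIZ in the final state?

The expectation value of IZIZ is 1.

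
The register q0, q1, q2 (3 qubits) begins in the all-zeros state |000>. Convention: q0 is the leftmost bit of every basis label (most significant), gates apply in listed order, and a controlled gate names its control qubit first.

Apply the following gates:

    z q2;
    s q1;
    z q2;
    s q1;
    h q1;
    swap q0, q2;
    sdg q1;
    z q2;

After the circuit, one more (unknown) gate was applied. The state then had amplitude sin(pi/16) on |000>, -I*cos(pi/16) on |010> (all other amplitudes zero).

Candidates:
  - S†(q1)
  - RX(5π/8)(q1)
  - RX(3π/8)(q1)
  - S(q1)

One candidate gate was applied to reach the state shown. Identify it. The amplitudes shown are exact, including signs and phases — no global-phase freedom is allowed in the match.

The unique candidate consistent with the amplitudes is RX(3π/8)(q1).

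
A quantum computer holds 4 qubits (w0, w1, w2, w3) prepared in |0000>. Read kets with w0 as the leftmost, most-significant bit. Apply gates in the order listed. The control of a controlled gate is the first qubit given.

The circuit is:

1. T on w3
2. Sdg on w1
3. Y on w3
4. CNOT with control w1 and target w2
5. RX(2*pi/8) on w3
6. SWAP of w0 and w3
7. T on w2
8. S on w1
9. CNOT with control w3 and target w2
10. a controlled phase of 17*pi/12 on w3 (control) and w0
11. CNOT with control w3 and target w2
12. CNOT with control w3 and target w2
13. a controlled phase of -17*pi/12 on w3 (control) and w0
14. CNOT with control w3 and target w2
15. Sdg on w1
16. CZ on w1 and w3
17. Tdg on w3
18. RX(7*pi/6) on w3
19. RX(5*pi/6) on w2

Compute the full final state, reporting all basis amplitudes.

After the circuit, the state carries amplitude (-2 + sqrt(3))*sqrt(2 - sqrt(2))/8 on |0000>, -I*sqrt(2 - sqrt(2))/8 on |0001>, I*sqrt(2 - sqrt(2))/8 on |0010>, (-2 - sqrt(3))*sqrt(2 - sqrt(2))/8 on |0011>, 0 on |0100>, 0 on |0101>, 0 on |0110>, 0 on |0111>, -I*sqrt(sqrt(2) + 2)/4 + sqrt(3)*I*sqrt(sqrt(2) + 2)/8 on |1000>, sqrt(sqrt(2) + 2)/8 on |1001>, -sqrt(sqrt(2) + 2)/8 on |1010>, -I*sqrt(sqrt(2) + 2)/4 - sqrt(3)*I*sqrt(sqrt(2) + 2)/8 on |1011>, 0 on |1100>, 0 on |1101>, 0 on |1110>, 0 on |1111>.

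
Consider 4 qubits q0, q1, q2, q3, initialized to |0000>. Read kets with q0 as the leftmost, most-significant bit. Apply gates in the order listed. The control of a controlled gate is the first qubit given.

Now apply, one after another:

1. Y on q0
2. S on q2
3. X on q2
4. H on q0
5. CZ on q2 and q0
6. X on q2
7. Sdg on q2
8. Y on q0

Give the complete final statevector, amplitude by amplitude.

The final amplitudes are sqrt(2)/2 on |0000>, -sqrt(2)/2 on |1000>, and 0 on every other basis state.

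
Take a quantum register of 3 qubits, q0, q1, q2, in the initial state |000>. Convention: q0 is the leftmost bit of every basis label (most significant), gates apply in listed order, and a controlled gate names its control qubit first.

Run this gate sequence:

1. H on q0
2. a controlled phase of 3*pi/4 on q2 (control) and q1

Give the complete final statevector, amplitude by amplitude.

The resulting statevector has amplitude sqrt(2)/2 on |000>, sqrt(2)/2 on |100>, and 0 on every other basis state.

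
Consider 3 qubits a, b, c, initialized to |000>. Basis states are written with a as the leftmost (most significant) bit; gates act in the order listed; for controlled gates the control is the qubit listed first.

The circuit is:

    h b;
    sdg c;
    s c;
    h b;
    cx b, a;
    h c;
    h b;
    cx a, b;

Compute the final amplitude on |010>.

|010> carries amplitude 1/2 in the final state.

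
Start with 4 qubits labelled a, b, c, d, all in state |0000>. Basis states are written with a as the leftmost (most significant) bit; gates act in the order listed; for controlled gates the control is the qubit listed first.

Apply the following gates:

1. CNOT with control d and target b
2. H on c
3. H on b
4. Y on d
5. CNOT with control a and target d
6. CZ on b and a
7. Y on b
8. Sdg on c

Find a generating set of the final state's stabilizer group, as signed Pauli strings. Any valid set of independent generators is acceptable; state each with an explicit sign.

The stabilizer group can be generated by -IXII, -IIYI, +ZIII, -IIIZ, among other valid generating sets.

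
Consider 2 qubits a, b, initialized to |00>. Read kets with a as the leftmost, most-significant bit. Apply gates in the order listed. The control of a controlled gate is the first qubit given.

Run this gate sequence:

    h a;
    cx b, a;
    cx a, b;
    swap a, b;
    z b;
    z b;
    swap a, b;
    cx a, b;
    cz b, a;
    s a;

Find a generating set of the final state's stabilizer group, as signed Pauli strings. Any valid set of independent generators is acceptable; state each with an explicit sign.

One valid set of independent stabilizer generators is +YI, +IZ (any independent generating set of the same group is equally correct). Key observation: gates 3-8 undo each other exactly, leaving only the rest of the circuit to track.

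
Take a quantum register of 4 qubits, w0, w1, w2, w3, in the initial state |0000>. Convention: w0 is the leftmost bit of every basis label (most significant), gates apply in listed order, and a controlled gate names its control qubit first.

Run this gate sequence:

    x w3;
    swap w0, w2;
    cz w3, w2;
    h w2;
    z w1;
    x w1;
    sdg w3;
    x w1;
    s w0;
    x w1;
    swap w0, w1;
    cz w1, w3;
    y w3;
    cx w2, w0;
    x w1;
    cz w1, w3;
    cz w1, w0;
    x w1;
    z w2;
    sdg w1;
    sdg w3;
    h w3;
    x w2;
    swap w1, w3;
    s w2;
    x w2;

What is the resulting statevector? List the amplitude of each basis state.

The final amplitudes are 1/2 on |0010>, 1/2 on |0110>, I/2 on |1000>, I/2 on |1100>, and 0 on every other basis state.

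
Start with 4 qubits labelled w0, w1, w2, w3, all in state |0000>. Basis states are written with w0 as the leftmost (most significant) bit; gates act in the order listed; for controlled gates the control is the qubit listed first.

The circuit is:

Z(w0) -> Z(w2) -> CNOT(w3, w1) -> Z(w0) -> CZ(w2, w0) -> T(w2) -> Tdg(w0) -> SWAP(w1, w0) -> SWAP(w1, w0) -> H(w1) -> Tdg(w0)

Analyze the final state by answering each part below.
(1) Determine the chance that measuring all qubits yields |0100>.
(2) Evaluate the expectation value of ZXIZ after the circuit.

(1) Outcome |0100> occurs with probability 1/2.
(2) In the final state, ZXIZ has expectation 1.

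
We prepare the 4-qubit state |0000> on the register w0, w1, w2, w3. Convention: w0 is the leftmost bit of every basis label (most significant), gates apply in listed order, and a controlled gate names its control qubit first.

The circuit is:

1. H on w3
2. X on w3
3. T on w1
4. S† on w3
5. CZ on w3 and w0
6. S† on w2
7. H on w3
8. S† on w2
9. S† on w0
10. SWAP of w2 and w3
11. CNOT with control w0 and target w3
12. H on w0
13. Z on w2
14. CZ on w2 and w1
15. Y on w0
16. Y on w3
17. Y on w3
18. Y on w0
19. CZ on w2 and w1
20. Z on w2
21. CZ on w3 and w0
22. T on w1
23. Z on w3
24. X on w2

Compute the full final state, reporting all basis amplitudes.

The final amplitudes are sqrt(2)*(1 + I)/4 on |0000>, sqrt(2)*(1 - I)/4 on |0010>, sqrt(2)*(1 + I)/4 on |1000>, sqrt(2)*(1 - I)/4 on |1010>, and 0 on every other basis state.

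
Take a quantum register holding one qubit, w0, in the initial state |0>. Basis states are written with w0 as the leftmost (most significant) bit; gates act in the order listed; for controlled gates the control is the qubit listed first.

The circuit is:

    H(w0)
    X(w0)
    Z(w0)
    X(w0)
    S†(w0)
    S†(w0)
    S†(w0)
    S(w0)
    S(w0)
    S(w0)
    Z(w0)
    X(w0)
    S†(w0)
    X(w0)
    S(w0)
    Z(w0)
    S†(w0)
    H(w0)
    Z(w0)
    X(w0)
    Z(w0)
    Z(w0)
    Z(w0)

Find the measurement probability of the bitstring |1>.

The probability of measuring |1> is 1/2.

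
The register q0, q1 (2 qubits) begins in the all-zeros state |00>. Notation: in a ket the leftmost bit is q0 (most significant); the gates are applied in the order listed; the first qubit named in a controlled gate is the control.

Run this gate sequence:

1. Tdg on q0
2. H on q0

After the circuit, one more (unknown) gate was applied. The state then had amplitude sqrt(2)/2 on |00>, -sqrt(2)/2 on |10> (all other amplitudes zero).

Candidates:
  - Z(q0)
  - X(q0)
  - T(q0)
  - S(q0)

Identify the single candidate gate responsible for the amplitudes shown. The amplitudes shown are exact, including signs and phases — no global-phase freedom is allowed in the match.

It was Z(q0) that produced the state shown.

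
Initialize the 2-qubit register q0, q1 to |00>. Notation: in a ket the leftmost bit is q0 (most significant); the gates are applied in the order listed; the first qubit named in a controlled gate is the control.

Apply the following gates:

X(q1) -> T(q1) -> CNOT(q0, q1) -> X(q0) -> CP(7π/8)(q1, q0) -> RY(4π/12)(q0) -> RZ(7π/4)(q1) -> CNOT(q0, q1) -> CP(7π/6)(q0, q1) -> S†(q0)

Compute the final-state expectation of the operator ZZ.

The expectation value of ZZ is -1.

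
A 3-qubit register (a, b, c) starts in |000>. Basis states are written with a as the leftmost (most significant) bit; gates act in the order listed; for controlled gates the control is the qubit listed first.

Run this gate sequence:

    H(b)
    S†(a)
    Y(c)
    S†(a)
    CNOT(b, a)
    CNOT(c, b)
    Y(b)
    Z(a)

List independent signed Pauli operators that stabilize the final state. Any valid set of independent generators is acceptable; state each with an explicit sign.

One valid set of independent stabilizer generators is +XXI, +ZZI, -IIZ (any independent generating set of the same group is equally correct).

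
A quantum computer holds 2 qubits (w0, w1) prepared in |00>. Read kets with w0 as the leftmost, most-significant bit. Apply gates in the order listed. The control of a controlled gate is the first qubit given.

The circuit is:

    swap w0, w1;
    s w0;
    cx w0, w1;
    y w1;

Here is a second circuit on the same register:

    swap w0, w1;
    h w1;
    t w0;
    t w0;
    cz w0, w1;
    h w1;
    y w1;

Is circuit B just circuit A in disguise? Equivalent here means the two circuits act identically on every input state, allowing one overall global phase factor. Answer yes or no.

Yes — the two circuits implement the same unitary up to a global phase.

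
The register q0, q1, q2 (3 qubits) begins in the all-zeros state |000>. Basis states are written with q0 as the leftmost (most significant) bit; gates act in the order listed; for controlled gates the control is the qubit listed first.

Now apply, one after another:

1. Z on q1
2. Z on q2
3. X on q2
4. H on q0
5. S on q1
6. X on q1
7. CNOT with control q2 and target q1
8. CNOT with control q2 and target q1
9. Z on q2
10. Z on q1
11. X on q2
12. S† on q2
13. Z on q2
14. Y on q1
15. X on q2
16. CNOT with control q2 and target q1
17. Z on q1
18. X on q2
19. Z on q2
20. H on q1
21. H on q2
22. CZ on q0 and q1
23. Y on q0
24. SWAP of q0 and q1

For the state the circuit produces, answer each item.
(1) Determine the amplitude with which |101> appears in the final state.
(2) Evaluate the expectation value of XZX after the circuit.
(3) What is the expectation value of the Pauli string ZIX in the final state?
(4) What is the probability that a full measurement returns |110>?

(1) The amplitude on |101> is sqrt(2)/4.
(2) The observable XZX averages to 1.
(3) The observable ZIX averages to 0.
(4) A full measurement returns |110> with probability 1/8.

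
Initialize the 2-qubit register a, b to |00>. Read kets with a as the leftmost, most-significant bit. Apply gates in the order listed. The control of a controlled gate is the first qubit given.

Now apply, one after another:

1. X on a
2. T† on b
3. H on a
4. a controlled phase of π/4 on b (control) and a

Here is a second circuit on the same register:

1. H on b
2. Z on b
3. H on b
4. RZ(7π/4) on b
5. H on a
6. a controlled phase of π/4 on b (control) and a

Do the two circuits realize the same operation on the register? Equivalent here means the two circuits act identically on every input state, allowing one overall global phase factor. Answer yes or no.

No — the two circuits implement different unitaries, even allowing a global phase.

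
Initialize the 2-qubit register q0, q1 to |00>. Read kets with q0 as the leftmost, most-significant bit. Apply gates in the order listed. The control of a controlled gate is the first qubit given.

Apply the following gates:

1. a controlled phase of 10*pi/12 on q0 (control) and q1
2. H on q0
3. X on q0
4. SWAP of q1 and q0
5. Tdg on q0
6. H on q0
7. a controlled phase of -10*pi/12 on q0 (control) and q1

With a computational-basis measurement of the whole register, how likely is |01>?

A full measurement returns |01> with probability 1/4.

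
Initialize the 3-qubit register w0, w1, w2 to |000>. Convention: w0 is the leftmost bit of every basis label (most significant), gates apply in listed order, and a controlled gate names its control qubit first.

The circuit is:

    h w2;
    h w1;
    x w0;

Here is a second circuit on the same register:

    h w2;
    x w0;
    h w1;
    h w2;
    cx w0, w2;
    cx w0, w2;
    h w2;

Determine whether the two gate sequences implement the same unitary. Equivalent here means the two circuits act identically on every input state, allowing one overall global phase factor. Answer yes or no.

Yes, they are equivalent — the unitaries differ by at most a global phase.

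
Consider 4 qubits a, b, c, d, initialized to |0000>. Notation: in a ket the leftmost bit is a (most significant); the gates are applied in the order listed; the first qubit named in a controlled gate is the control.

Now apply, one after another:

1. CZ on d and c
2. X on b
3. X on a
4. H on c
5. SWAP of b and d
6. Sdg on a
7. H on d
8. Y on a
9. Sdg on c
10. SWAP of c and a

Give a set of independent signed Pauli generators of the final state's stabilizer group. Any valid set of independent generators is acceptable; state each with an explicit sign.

The stabilizer group can be generated by -YIII, -IIIX, +IZII, +IIZI, among other valid generating sets.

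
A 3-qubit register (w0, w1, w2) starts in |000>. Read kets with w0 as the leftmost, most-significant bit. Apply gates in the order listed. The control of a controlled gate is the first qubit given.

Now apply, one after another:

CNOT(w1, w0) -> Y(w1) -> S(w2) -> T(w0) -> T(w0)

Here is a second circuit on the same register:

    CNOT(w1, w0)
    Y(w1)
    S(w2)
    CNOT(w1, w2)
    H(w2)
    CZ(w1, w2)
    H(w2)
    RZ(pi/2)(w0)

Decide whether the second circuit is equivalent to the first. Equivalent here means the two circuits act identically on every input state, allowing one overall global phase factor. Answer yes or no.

Yes, they are equivalent — the unitaries differ by at most a global phase.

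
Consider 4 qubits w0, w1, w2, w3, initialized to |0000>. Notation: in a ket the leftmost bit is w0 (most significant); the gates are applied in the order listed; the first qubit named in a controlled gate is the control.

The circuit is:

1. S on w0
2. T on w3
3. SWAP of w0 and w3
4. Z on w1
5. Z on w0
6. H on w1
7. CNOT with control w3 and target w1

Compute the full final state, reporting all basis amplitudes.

After the circuit, the state carries amplitude sqrt(2)/2 on |0000>, sqrt(2)/2 on |0100>, and 0 on every other basis state.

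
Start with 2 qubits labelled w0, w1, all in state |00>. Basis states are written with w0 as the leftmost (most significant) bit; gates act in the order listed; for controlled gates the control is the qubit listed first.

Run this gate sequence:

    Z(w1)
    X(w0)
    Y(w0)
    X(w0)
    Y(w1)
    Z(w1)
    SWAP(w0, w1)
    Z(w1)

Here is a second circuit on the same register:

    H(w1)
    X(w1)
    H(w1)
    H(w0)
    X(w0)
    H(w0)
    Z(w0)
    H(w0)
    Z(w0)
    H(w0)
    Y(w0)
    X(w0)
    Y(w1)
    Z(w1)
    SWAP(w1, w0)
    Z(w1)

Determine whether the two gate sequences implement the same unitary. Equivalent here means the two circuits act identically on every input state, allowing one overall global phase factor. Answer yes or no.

Yes, they are equivalent — the unitaries differ by at most a global phase.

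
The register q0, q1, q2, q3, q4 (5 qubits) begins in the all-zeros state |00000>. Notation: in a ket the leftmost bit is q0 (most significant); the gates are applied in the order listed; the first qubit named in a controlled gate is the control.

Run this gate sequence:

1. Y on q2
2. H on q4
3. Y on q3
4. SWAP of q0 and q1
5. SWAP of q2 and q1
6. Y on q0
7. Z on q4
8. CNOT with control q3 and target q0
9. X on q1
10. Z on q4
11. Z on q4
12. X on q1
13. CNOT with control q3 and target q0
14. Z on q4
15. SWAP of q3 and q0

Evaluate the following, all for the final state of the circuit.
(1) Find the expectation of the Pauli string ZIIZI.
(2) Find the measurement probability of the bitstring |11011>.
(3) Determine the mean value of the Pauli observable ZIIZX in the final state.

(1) The expectation value of ZIIZI is 1. Key observation: the block from step 7 through step 14 cancels to the identity and can be dropped.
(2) The probability of measuring |11011> is 1/2.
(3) The observable ZIIZX averages to 1.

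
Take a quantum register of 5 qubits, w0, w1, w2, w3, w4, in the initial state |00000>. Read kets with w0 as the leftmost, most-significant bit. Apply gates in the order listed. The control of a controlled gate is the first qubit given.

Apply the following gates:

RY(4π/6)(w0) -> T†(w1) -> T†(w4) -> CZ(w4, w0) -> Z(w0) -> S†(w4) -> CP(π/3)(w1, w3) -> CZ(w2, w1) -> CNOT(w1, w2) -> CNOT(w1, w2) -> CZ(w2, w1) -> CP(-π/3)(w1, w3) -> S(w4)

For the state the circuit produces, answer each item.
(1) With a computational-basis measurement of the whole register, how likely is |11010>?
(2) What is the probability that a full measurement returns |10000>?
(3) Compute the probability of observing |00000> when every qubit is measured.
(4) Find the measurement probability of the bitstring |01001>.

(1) A full measurement returns |11010> with probability 0.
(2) A full measurement returns |10000> with probability 3/4.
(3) The probability of measuring |00000> is 1/4.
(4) A full measurement returns |01001> with probability 0.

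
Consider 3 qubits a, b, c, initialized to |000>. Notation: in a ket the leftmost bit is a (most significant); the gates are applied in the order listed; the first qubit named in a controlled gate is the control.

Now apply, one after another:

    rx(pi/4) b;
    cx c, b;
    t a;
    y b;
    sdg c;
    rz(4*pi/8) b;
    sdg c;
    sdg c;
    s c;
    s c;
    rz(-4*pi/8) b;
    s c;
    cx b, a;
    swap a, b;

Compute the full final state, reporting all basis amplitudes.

After the circuit, the state carries amplitude -sqrt(2 - sqrt(2))/2 on |000>, I*sqrt(sqrt(2) + 2)/2 on |110>, and 0 on every other basis state. Key observation: steps 5-12 multiply out to the identity, so the circuit reduces to the remaining gates.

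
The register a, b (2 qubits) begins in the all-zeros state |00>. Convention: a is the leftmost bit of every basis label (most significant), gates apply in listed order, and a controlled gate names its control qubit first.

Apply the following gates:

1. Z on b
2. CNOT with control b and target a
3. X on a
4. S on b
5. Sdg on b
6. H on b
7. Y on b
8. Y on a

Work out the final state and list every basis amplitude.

The final amplitudes are -sqrt(2)/2 on |00>, sqrt(2)/2 on |01>, 0 on |10>, 0 on |11>.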